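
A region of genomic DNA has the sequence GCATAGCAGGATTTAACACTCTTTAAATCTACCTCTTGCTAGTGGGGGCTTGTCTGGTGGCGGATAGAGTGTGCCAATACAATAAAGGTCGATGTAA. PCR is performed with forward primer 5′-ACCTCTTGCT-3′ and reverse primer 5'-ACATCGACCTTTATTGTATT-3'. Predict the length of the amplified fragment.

65 bp

The forward primer matches the template at positions 31–40.
The reverse primer's reverse complement is AATACAATAAAGGTCGATGT, which matches the template at positions 76–95.
The product runs from position 31 to position 95, so its length is 95 − 31 + 1 = 65 bp.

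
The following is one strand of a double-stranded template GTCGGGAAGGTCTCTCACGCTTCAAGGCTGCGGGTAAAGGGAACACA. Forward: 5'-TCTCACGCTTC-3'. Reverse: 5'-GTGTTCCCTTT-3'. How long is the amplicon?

The forward primer matches the template at positions 13–23.
Taking the reverse complement of GTGTTCCCTTT gives AAAGGGAACAC, found at positions 36–46 on the template; the primer anneals here to the top strand with its 3' end pointing upstream.
Product length = (reverse-primer end) − (forward-primer start) + 1 = 46 − 13 + 1 = 34 bp.

34 bp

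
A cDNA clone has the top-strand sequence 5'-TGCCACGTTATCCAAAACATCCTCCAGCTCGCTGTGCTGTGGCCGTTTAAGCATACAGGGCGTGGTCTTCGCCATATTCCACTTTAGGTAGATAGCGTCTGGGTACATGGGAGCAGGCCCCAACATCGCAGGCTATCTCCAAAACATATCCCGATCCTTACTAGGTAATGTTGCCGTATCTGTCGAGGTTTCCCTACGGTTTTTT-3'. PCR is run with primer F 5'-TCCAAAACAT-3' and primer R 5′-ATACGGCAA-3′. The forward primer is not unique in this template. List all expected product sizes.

The forward primer TCCAAAACAT matches the top strand at positions 11–20, 138–147.
The reverse primer's reverse complement is TTGCCGTAT, matching at positions 171–179.
Each forward site pairs with the reverse site to give a product ending at position 179: sizes 169, 42 bp.

169 bp, 42 bp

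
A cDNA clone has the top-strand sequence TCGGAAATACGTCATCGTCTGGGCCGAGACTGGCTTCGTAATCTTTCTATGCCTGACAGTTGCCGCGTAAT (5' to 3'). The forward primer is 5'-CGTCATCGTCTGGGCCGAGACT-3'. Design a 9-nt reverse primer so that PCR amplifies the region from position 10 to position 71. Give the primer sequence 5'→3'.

5'-ATTACGCGG-3'

The product's 3' end on the top strand is position 71.
The reverse primer anneals to the top strand over positions 63–71, i.e. to CCGCGTAAT.
Its sequence written 5'→3' is the reverse complement: ATTACGCGG.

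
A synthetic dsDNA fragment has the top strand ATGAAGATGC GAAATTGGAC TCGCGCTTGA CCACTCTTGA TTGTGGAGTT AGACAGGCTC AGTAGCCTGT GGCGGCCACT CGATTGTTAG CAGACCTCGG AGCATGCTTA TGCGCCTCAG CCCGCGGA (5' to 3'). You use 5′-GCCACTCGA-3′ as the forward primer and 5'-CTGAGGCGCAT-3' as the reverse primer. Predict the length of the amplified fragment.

Forward primer GCCACTCGA is found on the top strand at positions 75–83.
The reverse primer's reverse complement is ATGCGCCTCAG, which matches the template at positions 110–120.
The product runs from position 75 to position 120, so its length is 120 − 75 + 1 = 46 bp.

46 bp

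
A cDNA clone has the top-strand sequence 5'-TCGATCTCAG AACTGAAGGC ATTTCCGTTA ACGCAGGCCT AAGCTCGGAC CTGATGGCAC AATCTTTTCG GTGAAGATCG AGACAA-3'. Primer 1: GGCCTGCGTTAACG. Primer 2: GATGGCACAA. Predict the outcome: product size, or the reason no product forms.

Primer 1 (GGCCTGCGTTAACG) has reverse complement CGTTAACGCAGGCC, which matches the top strand at positions 26–39; primer 1 anneals to the top strand there with its 3' end pointing upstream toward position 26.
Primer 2 (GATGGCACAA) matches the top strand directly at positions 53–62; it anneals to the bottom strand with its 3' end pointing downstream toward position 62.
The 3' ends diverge (primer 1 extends toward position 1, primer 2 toward position 86), so the primers never converge on a shared product.

No product — the primers' 3' ends point away from each other.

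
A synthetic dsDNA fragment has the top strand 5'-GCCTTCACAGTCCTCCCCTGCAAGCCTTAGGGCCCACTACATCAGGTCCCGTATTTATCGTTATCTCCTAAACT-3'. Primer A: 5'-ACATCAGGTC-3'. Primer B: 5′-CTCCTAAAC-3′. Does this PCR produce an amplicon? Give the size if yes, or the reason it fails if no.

Primer A (ACATCAGGTC) matches the top strand at positions 39–48 (3' end points downstream).
Primer B (CTCCTAAAC) also matches the top strand directly, at positions 65–73 — its reverse complement GTTTAGGAG is not present.
Both primers anneal to the bottom strand with 3' ends pointing the same way, so neither can prime synthesis back toward the other.

No product — both primers anneal to the same strand and extend in the same direction.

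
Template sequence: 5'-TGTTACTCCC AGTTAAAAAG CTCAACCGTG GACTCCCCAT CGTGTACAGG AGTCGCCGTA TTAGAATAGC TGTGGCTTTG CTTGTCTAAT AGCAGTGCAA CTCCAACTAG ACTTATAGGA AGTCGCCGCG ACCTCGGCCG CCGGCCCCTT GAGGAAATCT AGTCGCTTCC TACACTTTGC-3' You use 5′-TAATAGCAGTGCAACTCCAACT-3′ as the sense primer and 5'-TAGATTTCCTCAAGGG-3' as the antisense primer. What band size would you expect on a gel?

The forward primer matches the template at positions 87–108.
Reverse complement of the reverse primer: CCCTTGAGGAAATCTA. This occurs on the top strand at positions 146–161.
Product length = (reverse-primer end) − (forward-primer start) + 1 = 161 − 87 + 1 = 75 bp.

75 bp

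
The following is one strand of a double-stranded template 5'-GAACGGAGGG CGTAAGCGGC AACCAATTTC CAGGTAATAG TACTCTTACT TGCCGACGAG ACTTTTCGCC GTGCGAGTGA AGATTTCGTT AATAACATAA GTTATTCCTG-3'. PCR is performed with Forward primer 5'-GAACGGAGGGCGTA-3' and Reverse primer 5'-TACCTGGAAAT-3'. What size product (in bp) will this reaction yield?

Scanning the template, GAACGGAGGGCGTA occurs at positions 1–14; this primer anneals to the bottom strand there with its 3' end pointing downstream.
The reverse primer's reverse complement is ATTTCCAGGTA, which matches the template at positions 26–36.
The product runs from position 1 to position 36, so its length is 36 − 1 + 1 = 36 bp.

36 bp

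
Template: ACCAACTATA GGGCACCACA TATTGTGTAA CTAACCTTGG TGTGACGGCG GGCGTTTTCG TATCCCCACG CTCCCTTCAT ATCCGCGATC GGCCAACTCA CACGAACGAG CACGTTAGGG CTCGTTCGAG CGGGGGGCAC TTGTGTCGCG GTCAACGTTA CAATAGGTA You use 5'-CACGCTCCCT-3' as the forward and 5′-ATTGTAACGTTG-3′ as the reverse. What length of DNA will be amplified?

Scanning the template, CACGCTCCCT occurs at positions 67–76; this primer anneals to the bottom strand there with its 3' end pointing downstream.
Taking the reverse complement of ATTGTAACGTTG gives CAACGTTACAAT, found at positions 153–164 on the template; the primer anneals here to the top strand with its 3' end pointing upstream.
Amplicon spans positions 67–164: 98 bp.

98 bp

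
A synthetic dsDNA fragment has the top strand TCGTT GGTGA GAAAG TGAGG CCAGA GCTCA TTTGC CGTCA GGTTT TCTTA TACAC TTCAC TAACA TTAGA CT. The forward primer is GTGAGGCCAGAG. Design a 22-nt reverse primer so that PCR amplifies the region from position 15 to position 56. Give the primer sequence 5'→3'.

5'-AGTGTATAAGAAAACCTGACGG-3'

The product's 3' end on the top strand is position 56.
The reverse primer anneals to the top strand over positions 35–56, i.e. to CCGTCAGGTTTTCTTATACACT.
Its sequence written 5'→3' is the reverse complement: AGTGTATAAGAAAACCTGACGG.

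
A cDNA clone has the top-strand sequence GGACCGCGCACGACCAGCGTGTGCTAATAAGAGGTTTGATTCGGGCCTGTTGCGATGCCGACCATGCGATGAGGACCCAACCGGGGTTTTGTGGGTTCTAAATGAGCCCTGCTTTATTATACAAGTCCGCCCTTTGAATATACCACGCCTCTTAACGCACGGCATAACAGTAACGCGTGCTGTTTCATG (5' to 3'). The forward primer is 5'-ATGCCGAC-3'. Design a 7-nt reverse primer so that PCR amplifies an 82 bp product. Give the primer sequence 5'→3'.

The forward primer binds at positions 55–62, so an 82 bp product ends at position 55 + 82 − 1 = 136.
The reverse primer anneals to the top strand over positions 130–136, i.e. to CCCTTTG.
Its sequence written 5'→3' is the reverse complement: CAAAGGG.

5'-CAAAGGG-3'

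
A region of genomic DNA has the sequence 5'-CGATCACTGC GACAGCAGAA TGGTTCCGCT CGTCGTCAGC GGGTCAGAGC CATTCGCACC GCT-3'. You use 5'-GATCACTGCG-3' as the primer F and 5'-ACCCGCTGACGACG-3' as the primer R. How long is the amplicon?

The forward primer matches the template at positions 2–11.
Reverse complement of the reverse primer: CGTCGTCAGCGGGT. This occurs on the top strand at positions 31–44.
Amplicon spans positions 2–44: 43 bp.

43 bp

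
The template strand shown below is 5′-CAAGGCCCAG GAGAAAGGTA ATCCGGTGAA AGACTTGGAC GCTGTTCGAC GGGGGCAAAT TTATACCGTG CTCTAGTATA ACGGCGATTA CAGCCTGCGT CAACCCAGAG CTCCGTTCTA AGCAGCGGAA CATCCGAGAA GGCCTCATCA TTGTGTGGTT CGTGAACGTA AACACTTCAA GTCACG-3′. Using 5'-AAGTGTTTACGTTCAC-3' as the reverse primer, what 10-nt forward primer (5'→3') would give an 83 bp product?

5'-CTGCGTCAAC-3'

The reverse primer's reverse complement GTGAACGTAAACACTT matches the template at positions 162–177, so the product ends at position 177.
An 83 bp product then starts at position 177 − 83 + 1 = 95.
The forward primer is identical to the top strand there: CTGCGTCAAC.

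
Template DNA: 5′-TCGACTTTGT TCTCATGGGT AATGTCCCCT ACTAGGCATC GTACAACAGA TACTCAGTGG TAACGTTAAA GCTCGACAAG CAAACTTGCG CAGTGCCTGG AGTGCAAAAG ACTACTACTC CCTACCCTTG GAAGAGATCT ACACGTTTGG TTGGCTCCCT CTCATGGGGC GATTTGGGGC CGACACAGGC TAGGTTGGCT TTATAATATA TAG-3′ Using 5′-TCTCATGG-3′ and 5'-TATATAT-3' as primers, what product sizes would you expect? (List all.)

202 bp, 53 bp

The forward primer TCTCATGG matches the top strand at positions 11–18, 160–167.
The reverse primer's reverse complement is ATATATA, matching at positions 206–212.
Each forward site pairs with the reverse site to give a product ending at position 212: sizes 202, 53 bp.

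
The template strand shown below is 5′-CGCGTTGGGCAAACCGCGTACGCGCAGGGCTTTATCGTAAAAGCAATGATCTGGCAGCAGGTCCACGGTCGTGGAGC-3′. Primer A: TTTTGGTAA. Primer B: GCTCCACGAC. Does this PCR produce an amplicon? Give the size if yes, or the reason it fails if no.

No product — primer A has no binding site in the template.

Primer A (TTTTGGTAA) does not match the top strand, and its reverse complement TTACCAAAA does not match either.
With no annealing site for primer A, no amplification occurs.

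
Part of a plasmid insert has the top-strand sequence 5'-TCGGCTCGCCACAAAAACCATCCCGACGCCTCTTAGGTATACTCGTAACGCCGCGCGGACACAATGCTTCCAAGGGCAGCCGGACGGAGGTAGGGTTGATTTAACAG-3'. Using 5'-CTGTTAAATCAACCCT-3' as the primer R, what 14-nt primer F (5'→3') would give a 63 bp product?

5'-GTAACGCCGCGCGG-3'

The reverse primer's reverse complement AGGGTTGATTTAACAG matches the template at positions 92–107, so the product ends at position 107.
A 63 bp product then starts at position 107 − 63 + 1 = 45.
The forward primer is identical to the top strand there: GTAACGCCGCGCGG.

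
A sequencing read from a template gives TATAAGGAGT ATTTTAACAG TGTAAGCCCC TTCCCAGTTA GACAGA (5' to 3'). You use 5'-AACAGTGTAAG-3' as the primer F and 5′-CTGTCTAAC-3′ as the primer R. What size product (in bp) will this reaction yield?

30 bp

The forward primer matches the template at positions 16–26.
The reverse primer's reverse complement is GTTAGACAG, which matches the template at positions 37–45.
Product length = (reverse-primer end) − (forward-primer start) + 1 = 45 − 16 + 1 = 30 bp.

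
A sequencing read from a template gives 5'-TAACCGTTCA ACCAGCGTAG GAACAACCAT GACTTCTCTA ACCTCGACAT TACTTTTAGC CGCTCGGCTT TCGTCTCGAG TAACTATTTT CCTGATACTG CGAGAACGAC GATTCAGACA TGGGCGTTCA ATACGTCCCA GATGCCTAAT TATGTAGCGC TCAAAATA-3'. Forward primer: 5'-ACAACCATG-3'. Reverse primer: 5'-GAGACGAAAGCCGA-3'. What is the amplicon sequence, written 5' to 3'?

5'-ACAACCATGACTTCTCTAACCTCGACATTACTTTTAGCCGCTCGGCTTTCGTCTC-3'

Forward primer ACAACCATG is found on the top strand at positions 23–31.
Reverse complement of the reverse primer: TCGGCTTTCGTCTC. This occurs on the top strand at positions 64–77.
The product is the template from position 23 through 77 (55 bp).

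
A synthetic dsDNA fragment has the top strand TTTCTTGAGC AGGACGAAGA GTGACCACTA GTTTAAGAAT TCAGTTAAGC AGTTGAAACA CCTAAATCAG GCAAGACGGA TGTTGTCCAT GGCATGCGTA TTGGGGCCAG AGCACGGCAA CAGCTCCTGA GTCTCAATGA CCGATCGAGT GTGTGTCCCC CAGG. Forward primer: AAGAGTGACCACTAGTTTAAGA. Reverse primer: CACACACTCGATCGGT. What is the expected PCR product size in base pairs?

139 bp

Scanning the template, AAGAGTGACCACTAGTTTAAGA occurs at positions 17–38; this primer anneals to the bottom strand there with its 3' end pointing downstream.
Taking the reverse complement of CACACACTCGATCGGT gives ACCGATCGAGTGTGTG, found at positions 140–155 on the template; the primer anneals here to the top strand with its 3' end pointing upstream.
The product runs from position 17 to position 155, so its length is 155 − 17 + 1 = 139 bp.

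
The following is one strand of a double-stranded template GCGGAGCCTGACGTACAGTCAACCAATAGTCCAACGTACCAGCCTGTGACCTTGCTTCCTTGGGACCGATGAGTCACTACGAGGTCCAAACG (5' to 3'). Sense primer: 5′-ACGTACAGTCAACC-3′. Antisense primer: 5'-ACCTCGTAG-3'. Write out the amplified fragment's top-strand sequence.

Forward primer ACGTACAGTCAACC is found on the top strand at positions 11–24.
Taking the reverse complement of ACCTCGTAG gives CTACGAGGT, found at positions 77–85 on the template; the primer anneals here to the top strand with its 3' end pointing upstream.
The product is the template from position 11 through 85 (75 bp).

5'-ACGTACAGTCAACCAATAGTCCAACGTACCAGCCTGTGACCTTGCTTCCTTGGGACCGATGAGTCACTACGAGGT-3'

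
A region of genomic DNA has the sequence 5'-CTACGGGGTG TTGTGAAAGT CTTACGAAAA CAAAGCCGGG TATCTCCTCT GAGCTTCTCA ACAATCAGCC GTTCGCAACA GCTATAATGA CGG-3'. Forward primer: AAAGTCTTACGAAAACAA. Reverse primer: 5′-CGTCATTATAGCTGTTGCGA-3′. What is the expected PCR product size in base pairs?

Scanning the template, AAAGTCTTACGAAAACAA occurs at positions 16–33; this primer anneals to the bottom strand there with its 3' end pointing downstream.
The reverse primer's reverse complement is TCGCAACAGCTATAATGACG, which matches the template at positions 73–92.
Product length = (reverse-primer end) − (forward-primer start) + 1 = 92 − 16 + 1 = 77 bp.

77 bp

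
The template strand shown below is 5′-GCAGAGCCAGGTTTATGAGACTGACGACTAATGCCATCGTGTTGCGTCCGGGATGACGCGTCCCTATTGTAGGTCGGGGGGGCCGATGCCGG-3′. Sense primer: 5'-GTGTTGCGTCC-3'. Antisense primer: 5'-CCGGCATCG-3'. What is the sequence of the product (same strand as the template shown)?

5'-GTGTTGCGTCCGGGATGACGCGTCCCTATTGTAGGTCGGGGGGGCCGATGCCGG-3'

Forward primer GTGTTGCGTCC is found on the top strand at positions 39–49.
Reverse complement of the reverse primer: CGATGCCGG. This occurs on the top strand at positions 84–92.
The product is the template from position 39 through 92 (54 bp).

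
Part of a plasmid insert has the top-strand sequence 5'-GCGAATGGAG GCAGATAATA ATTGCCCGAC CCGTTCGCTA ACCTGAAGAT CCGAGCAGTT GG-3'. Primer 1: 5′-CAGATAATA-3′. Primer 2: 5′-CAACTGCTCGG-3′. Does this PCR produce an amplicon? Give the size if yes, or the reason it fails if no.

Primer 1 (CAGATAATA) matches the top strand at positions 12–20; it acts as a forward primer.
Primer 2's reverse complement is CCGAGCAGTTG, matching the top strand at positions 51–61; it acts as a reverse primer.
The 3' ends face each other across positions 12–61, giving a 50 bp product.

Yes — a 50 bp product.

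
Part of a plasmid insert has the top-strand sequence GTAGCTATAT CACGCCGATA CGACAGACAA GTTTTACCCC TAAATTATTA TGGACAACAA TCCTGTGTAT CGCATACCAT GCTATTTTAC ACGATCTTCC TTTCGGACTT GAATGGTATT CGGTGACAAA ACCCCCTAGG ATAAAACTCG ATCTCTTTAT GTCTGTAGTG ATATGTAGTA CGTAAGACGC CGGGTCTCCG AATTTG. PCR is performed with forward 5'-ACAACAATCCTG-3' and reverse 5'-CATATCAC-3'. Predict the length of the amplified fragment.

122 bp

Scanning the template, ACAACAATCCTG occurs at positions 54–65; this primer anneals to the bottom strand there with its 3' end pointing downstream.
The reverse primer's reverse complement is GTGATATG, which matches the template at positions 168–175.
The product runs from position 54 to position 175, so its length is 175 − 54 + 1 = 122 bp.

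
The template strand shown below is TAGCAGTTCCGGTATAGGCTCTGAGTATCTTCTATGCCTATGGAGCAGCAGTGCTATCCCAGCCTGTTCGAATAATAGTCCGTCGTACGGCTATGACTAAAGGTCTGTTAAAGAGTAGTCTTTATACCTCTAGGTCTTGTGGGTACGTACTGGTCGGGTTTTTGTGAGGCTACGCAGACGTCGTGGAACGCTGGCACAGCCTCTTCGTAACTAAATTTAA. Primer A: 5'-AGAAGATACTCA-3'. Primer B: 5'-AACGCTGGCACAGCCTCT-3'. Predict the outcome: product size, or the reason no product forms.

No product — the primers' 3' ends point away from each other.

Primer A (AGAAGATACTCA) has reverse complement TGAGTATCTTCT, which matches the top strand at positions 22–33; primer A anneals to the top strand there with its 3' end pointing upstream toward position 22.
Primer B (AACGCTGGCACAGCCTCT) matches the top strand directly at positions 187–204; it anneals to the bottom strand with its 3' end pointing downstream toward position 204.
The 3' ends diverge (primer A extends toward position 1, primer B toward position 220), so the primers never converge on a shared product.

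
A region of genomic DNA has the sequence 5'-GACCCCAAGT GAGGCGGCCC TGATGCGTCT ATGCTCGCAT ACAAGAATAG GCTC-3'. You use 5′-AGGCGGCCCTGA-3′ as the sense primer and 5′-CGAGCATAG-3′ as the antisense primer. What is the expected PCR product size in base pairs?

The forward primer matches the template at positions 12–23.
The reverse primer's reverse complement is CTATGCTCG, which matches the template at positions 29–37.
The product runs from position 12 to position 37, so its length is 37 − 12 + 1 = 26 bp.

26 bp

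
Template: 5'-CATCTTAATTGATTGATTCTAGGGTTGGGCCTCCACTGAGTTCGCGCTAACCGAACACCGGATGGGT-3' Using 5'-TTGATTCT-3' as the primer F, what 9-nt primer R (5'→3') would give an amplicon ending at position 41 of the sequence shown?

The forward primer binds at positions 13–20; the product's 3' end on the top strand is position 41.
The reverse primer anneals to the top strand over positions 33–41, i.e. to CCACTGAGT.
Its sequence written 5'→3' is the reverse complement: ACTCAGTGG.

5'-ACTCAGTGG-3'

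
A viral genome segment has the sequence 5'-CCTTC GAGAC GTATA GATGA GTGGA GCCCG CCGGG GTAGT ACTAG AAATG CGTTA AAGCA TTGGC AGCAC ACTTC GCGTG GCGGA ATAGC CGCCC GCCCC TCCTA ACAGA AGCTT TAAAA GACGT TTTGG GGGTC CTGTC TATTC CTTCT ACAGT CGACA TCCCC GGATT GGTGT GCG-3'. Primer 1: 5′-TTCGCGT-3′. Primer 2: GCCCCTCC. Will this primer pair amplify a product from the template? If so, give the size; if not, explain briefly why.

Primer 1 (TTCGCGT) matches the top strand at positions 73–79 (3' end points downstream).
Primer 2 (GCCCCTCC) also matches the top strand directly, at positions 96–103 — its reverse complement GGAGGGGC is not present.
Both primers anneal to the bottom strand with 3' ends pointing the same way, so neither can prime synthesis back toward the other.

No product — both primers anneal to the same strand and extend in the same direction.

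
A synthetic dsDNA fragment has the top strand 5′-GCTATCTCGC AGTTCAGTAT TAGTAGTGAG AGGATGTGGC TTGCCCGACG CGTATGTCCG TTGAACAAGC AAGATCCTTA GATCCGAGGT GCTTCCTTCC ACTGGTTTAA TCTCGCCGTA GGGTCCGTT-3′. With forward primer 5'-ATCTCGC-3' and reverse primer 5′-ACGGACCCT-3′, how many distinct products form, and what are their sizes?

Two products: 125 bp, 19 bp

The forward primer ATCTCGC matches the top strand at positions 4–10, 110–116.
The reverse primer's reverse complement is AGGGTCCGT, matching at positions 120–128.
Each forward site pairs with the reverse site to give a product ending at position 128: sizes 125, 19 bp.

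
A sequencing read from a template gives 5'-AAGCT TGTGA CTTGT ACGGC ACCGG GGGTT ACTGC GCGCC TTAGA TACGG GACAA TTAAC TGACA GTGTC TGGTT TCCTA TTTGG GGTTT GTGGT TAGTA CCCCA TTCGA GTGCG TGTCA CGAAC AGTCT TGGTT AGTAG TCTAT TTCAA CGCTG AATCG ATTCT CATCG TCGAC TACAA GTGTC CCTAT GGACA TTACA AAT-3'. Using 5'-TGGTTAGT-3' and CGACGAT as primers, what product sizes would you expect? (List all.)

82 bp, 43 bp

The forward primer TGGTTAGT matches the top strand at positions 92–99, 131–138.
The reverse primer's reverse complement is ATCGTCG, matching at positions 167–173.
Each forward site pairs with the reverse site to give a product ending at position 173: sizes 82, 43 bp.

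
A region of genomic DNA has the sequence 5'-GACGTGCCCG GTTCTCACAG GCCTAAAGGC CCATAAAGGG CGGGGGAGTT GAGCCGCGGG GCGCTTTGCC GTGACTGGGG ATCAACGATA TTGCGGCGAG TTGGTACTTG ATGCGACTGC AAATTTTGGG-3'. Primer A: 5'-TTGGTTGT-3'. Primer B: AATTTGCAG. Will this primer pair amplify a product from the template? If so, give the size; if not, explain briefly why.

No product — primer A has no binding site in the template.

Primer A (TTGGTTGT) does not match the top strand, and its reverse complement ACAACCAA does not match either.
With no annealing site for primer A, no amplification occurs.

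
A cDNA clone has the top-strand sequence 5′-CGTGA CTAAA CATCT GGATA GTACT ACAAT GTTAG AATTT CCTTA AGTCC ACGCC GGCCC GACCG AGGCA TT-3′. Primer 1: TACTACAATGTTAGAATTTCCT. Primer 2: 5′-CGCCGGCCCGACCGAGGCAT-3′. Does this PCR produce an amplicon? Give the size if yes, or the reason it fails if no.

No product — both primers anneal to the same strand and extend in the same direction.

Primer 1 (TACTACAATGTTAGAATTTCCT) matches the top strand at positions 22–43 (3' end points downstream).
Primer 2 (CGCCGGCCCGACCGAGGCAT) also matches the top strand directly, at positions 52–71 — its reverse complement ATGCCTCGGTCGGGCCGGCG is not present.
Both primers anneal to the bottom strand with 3' ends pointing the same way, so neither can prime synthesis back toward the other.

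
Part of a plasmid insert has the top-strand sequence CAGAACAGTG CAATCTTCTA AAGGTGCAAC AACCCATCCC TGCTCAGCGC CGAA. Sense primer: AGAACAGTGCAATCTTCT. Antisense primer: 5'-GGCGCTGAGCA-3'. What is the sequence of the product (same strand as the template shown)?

5'-AGAACAGTGCAATCTTCTAAAGGTGCAACAACCCATCCCTGCTCAGCGCC-3'

The forward primer matches the template at positions 2–19.
Taking the reverse complement of GGCGCTGAGCA gives TGCTCAGCGCC, found at positions 41–51 on the template; the primer anneals here to the top strand with its 3' end pointing upstream.
The product is the template from position 2 through 51 (50 bp).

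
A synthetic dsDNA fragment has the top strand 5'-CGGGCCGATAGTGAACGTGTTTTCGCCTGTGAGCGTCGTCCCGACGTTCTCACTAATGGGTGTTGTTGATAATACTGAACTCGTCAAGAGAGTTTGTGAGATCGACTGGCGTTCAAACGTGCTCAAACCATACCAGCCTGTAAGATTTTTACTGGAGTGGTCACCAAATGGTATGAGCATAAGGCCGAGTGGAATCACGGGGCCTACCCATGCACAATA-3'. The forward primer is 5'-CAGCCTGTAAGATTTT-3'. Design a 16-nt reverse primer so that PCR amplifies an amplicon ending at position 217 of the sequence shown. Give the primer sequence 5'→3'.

The forward primer binds at positions 134–149; the product's 3' end on the top strand is position 217.
The reverse primer anneals to the top strand over positions 202–217, i.e. to GCCTACCCATGCACAA.
Its sequence written 5'→3' is the reverse complement: TTGTGCATGGGTAGGC.

5'-TTGTGCATGGGTAGGC-3'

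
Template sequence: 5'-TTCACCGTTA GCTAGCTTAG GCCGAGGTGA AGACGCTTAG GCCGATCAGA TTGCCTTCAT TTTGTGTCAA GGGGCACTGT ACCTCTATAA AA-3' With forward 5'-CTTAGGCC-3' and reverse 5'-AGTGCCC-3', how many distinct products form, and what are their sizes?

Two products: 63 bp, 43 bp

The forward primer CTTAGGCC matches the top strand at positions 16–23, 36–43.
The reverse primer's reverse complement is GGGCACT, matching at positions 72–78.
Each forward site pairs with the reverse site to give a product ending at position 78: sizes 63, 43 bp.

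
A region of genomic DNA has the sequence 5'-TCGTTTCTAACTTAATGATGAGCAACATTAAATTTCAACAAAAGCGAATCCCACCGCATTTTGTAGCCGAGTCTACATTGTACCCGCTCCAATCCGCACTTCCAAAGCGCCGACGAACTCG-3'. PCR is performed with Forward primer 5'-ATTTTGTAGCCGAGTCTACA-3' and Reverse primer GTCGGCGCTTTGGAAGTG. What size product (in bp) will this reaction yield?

The forward primer matches the template at positions 58–77.
Taking the reverse complement of GTCGGCGCTTTGGAAGTG gives CACTTCCAAAGCGCCGAC, found at positions 97–114 on the template; the primer anneals here to the top strand with its 3' end pointing upstream.
The product runs from position 58 to position 114, so its length is 114 − 58 + 1 = 57 bp.

57 bp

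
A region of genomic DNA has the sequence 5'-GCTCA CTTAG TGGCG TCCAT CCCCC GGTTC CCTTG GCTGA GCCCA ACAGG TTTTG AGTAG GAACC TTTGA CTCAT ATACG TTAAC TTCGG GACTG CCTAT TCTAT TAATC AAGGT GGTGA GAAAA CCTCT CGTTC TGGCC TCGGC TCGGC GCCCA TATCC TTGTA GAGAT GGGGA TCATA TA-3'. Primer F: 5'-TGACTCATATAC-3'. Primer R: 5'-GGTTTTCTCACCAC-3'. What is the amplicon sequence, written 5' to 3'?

The forward primer matches the template at positions 68–79.
The reverse primer's reverse complement is GTGGTGAGAAAACC, which matches the template at positions 114–127.
The product is the template from position 68 through 127 (60 bp).

5'-TGACTCATATACGTTAACTTCGGGACTGCCTATTCTATTAATCAAGGTGGTGAGAAAACC-3'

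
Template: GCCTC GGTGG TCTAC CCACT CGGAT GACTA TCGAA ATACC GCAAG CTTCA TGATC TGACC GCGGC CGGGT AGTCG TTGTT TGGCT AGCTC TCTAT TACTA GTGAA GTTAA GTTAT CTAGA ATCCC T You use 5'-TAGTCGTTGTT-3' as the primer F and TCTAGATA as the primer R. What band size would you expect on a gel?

Forward primer TAGTCGTTGTT is found on the top strand at positions 70–80.
Taking the reverse complement of TCTAGATA gives TATCTAGA, found at positions 113–120 on the template; the primer anneals here to the top strand with its 3' end pointing upstream.
The product runs from position 70 to position 120, so its length is 120 − 70 + 1 = 51 bp.

51 bp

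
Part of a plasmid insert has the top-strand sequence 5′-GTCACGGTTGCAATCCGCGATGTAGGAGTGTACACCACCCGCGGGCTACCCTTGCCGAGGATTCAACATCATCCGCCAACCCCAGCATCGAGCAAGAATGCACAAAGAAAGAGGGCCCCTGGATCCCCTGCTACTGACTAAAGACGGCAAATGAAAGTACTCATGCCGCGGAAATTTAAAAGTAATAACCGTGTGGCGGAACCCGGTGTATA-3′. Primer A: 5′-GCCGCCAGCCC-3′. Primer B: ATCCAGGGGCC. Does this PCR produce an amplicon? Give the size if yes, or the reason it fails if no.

Primer A (GCCGCCAGCCC) does not match the top strand, and its reverse complement GGGCTGGCGGC does not match either.
With no annealing site for primer A, no amplification occurs.

No product — primer A has no binding site in the template.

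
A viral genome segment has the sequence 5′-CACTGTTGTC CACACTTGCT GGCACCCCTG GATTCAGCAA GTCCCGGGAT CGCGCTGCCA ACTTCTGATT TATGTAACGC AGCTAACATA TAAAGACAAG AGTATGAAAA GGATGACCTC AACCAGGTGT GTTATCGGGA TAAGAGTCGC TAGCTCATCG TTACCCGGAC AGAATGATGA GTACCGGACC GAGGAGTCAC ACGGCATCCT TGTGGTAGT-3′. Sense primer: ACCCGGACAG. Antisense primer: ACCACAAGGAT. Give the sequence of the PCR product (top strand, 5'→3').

5'-ACCCGGACAGAATGATGAGTACCGGACCGAGGAGTCACACGGCATCCTTGTGGT-3'

Scanning the template, ACCCGGACAG occurs at positions 163–172; this primer anneals to the bottom strand there with its 3' end pointing downstream.
Taking the reverse complement of ACCACAAGGAT gives ATCCTTGTGGT, found at positions 206–216 on the template; the primer anneals here to the top strand with its 3' end pointing upstream.
The product is the template from position 163 through 216 (54 bp).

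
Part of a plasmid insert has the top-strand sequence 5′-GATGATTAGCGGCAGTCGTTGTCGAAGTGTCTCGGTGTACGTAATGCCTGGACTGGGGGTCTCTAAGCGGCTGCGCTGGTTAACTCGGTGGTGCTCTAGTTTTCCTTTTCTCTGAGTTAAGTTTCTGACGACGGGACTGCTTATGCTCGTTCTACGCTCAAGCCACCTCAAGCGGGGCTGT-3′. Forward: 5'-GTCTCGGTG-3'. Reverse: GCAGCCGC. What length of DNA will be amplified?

The forward primer matches the template at positions 29–37.
Taking the reverse complement of GCAGCCGC gives GCGGCTGC, found at positions 67–74 on the template; the primer anneals here to the top strand with its 3' end pointing upstream.
Amplicon spans positions 29–74: 46 bp.

46 bp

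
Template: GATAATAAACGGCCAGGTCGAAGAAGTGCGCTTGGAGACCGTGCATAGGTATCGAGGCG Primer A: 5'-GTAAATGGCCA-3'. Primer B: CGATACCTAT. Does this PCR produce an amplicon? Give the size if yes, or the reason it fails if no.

No product — primer A has no binding site in the template.

Primer A (GTAAATGGCCA) does not match the top strand, and its reverse complement TGGCCATTTAC does not match either.
With no annealing site for primer A, no amplification occurs.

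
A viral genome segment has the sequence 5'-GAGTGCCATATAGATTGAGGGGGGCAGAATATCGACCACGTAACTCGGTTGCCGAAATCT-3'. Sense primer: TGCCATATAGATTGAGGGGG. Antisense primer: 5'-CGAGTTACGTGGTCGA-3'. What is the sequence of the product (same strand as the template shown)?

5'-TGCCATATAGATTGAGGGGGGCAGAATATCGACCACGTAACTCG-3'

Forward primer TGCCATATAGATTGAGGGGG is found on the top strand at positions 4–23.
Taking the reverse complement of CGAGTTACGTGGTCGA gives TCGACCACGTAACTCG, found at positions 32–47 on the template; the primer anneals here to the top strand with its 3' end pointing upstream.
The product is the template from position 4 through 47 (44 bp).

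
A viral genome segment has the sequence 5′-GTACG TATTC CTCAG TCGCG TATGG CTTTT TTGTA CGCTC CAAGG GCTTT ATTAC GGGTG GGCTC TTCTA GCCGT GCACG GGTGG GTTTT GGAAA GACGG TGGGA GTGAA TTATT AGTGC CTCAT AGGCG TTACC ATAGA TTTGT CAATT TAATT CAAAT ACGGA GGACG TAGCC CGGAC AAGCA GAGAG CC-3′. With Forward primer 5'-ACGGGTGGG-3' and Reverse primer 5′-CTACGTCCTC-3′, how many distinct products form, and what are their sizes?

The forward primer ACGGGTGGG matches the top strand at positions 54–62, 78–86.
The reverse primer's reverse complement is GAGGACGTAG, matching at positions 164–173.
Each forward site pairs with the reverse site to give a product ending at position 173: sizes 120, 96 bp.

Two products: 120 bp, 96 bp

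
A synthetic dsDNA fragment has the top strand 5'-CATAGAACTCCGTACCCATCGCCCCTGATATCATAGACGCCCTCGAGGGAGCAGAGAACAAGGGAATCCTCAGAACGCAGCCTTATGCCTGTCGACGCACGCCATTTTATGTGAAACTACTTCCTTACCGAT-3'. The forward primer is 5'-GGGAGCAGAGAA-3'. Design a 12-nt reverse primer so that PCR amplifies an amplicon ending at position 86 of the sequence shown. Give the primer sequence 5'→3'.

5'-ATAAGGCTGCGT-3'

The forward primer binds at positions 47–58; the product's 3' end on the top strand is position 86.
The reverse primer anneals to the top strand over positions 75–86, i.e. to ACGCAGCCTTAT.
Its sequence written 5'→3' is the reverse complement: ATAAGGCTGCGT.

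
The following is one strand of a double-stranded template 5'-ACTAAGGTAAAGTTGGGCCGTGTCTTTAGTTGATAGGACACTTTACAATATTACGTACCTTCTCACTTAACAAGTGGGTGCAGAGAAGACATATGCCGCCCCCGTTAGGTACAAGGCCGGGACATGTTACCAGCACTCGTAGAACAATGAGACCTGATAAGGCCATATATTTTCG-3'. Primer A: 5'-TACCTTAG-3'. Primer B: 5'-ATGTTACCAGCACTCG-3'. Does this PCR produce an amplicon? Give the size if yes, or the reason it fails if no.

Primer A (TACCTTAG) has reverse complement CTAAGGTA, which matches the top strand at positions 2–9; primer A anneals to the top strand there with its 3' end pointing upstream toward position 2.
Primer B (ATGTTACCAGCACTCG) matches the top strand directly at positions 124–139; it anneals to the bottom strand with its 3' end pointing downstream toward position 139.
The 3' ends diverge (primer A extends toward position 1, primer B toward position 175), so the primers never converge on a shared product.

No product — the primers' 3' ends point away from each other.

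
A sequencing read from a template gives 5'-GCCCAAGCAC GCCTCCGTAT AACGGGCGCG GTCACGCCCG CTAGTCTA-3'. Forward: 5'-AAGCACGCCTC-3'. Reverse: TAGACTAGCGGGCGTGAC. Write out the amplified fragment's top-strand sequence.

Forward primer AAGCACGCCTC is found on the top strand at positions 5–15.
Taking the reverse complement of TAGACTAGCGGGCGTGAC gives GTCACGCCCGCTAGTCTA, found at positions 31–48 on the template; the primer anneals here to the top strand with its 3' end pointing upstream.
The product is the template from position 5 through 48 (44 bp).

5'-AAGCACGCCTCCGTATAACGGGCGCGGTCACGCCCGCTAGTCTA-3'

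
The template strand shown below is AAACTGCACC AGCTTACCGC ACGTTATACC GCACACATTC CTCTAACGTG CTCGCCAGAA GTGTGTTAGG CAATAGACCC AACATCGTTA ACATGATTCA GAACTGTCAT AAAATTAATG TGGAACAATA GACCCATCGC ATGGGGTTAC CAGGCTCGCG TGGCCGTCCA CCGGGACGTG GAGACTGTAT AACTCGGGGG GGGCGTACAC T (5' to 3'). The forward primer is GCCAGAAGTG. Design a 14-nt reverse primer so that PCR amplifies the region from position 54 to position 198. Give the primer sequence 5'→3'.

The product's 3' end on the top strand is position 198.
The reverse primer anneals to the top strand over positions 185–198, i.e. to CTGTATAACTCGGG.
Its sequence written 5'→3' is the reverse complement: CCCGAGTTATACAG.

5'-CCCGAGTTATACAG-3'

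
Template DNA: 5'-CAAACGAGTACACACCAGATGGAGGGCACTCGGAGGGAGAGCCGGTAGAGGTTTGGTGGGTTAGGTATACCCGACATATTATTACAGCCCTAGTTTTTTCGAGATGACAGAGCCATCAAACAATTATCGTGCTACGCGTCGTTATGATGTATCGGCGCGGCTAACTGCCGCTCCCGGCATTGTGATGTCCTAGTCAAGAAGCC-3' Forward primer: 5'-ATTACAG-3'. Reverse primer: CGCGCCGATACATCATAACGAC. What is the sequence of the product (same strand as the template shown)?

Forward primer ATTACAG is found on the top strand at positions 81–87.
Reverse complement of the reverse primer: GTCGTTATGATGTATCGGCGCG. This occurs on the top strand at positions 138–159.
The product is the template from position 81 through 159 (79 bp).

5'-ATTACAGCCCTAGTTTTTTCGAGATGACAGAGCCATCAAACAATTATCGTGCTACGCGTCGTTATGATGTATCGGCGCG-3'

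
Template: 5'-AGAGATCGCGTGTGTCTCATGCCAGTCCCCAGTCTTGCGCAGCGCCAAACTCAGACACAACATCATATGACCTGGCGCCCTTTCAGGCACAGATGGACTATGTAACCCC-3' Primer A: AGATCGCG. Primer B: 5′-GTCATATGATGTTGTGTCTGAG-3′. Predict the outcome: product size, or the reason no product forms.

Primer A (AGATCGCG) matches the top strand at positions 3–10; it acts as a forward primer.
Primer B's reverse complement is CTCAGACACAACATCATATGAC, matching the top strand at positions 50–71; it acts as a reverse primer.
The 3' ends face each other across positions 3–71, giving a 69 bp product.

Yes — a 69 bp product.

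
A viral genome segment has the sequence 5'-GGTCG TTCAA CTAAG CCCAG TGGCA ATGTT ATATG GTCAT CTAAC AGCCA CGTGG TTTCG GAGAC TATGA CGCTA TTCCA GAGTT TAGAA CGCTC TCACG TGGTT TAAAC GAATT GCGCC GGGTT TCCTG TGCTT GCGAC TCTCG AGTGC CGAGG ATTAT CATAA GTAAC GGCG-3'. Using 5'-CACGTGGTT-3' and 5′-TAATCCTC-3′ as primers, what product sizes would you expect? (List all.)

The forward primer CACGTGGTT matches the top strand at positions 49–57, 97–105.
The reverse primer's reverse complement is GAGGATTA, matching at positions 152–159.
Each forward site pairs with the reverse site to give a product ending at position 159: sizes 111, 63 bp.

111 bp, 63 bp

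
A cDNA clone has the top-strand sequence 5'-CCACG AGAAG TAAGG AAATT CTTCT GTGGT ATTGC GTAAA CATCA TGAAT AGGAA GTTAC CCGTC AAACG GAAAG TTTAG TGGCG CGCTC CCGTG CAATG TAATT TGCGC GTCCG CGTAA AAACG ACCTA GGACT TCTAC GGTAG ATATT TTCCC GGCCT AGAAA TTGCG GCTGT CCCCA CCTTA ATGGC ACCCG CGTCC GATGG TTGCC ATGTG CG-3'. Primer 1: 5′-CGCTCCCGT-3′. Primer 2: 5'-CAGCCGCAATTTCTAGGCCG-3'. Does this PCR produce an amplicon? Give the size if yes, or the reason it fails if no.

Primer 1 (CGCTCCCGT) matches the top strand at positions 86–94; it acts as a forward primer.
Primer 2's reverse complement is CGGCCTAGAAATTGCGGCTG, matching the top strand at positions 155–174; it acts as a reverse primer.
The 3' ends face each other across positions 86–174, giving an 89 bp product.

Yes — an 89 bp product.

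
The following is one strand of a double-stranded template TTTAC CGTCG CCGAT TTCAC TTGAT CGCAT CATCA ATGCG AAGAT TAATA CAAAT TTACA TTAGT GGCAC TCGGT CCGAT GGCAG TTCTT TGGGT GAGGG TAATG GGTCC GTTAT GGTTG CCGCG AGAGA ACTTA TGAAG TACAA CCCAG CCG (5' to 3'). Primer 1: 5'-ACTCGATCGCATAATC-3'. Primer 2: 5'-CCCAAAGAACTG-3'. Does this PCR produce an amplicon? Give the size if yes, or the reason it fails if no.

Primer 1 (ACTCGATCGCATAATC) does not match the top strand, and its reverse complement GATTATGCGATCGAGT does not match either.
With no annealing site for primer 1, no amplification occurs.

No product — primer 1 has no binding site in the template.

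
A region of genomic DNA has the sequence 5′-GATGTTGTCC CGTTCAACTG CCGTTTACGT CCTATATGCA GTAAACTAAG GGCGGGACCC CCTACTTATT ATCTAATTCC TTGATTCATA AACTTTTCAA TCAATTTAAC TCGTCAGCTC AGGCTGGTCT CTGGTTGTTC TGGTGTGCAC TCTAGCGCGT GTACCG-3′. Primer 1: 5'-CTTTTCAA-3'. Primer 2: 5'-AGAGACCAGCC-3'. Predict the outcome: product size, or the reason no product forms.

Yes — a 40 bp product.

Primer 1 (CTTTTCAA) matches the top strand at positions 93–100; it acts as a forward primer.
Primer 2's reverse complement is GGCTGGTCTCT, matching the top strand at positions 122–132; it acts as a reverse primer.
The 3' ends face each other across positions 93–132, giving a 40 bp product.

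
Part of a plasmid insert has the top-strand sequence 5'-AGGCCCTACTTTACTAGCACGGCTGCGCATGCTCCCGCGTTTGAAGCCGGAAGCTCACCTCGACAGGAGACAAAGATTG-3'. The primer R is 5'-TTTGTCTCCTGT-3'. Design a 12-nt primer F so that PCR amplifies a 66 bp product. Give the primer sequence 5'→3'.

The reverse primer's reverse complement ACAGGAGACAAA matches the template at positions 63–74, so the product ends at position 74.
A 66 bp product then starts at position 74 − 66 + 1 = 9.
The forward primer is identical to the top strand there: CTTTACTAGCAC.

5'-CTTTACTAGCAC-3'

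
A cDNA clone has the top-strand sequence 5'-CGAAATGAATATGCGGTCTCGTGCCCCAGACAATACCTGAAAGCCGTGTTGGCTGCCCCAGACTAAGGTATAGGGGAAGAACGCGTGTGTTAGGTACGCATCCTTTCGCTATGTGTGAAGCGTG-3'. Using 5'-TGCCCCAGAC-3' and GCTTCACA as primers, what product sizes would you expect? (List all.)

100 bp, 68 bp

The forward primer TGCCCCAGAC matches the top strand at positions 22–31, 54–63.
The reverse primer's reverse complement is TGTGAAGC, matching at positions 114–121.
Each forward site pairs with the reverse site to give a product ending at position 121: sizes 100, 68 bp.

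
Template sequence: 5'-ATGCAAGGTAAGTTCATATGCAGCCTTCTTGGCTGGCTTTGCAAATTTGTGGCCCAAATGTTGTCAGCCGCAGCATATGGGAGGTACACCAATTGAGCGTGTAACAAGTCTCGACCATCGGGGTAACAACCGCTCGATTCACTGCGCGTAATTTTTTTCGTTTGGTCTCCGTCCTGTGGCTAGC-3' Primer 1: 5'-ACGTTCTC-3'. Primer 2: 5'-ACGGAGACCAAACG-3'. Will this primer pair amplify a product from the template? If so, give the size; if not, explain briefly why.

No product — primer 1 has no binding site in the template.

Primer 1 (ACGTTCTC) does not match the top strand, and its reverse complement GAGAACGT does not match either.
With no annealing site for primer 1, no amplification occurs.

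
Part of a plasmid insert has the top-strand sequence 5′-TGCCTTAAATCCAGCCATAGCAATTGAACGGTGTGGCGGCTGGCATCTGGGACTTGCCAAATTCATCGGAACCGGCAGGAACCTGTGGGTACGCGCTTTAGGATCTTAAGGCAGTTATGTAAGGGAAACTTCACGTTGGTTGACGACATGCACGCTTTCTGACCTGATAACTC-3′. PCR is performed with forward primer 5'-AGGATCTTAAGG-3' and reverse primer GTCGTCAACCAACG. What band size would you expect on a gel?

Scanning the template, AGGATCTTAAGG occurs at positions 100–111; this primer anneals to the bottom strand there with its 3' end pointing downstream.
Taking the reverse complement of GTCGTCAACCAACG gives CGTTGGTTGACGAC, found at positions 134–147 on the template; the primer anneals here to the top strand with its 3' end pointing upstream.
The product runs from position 100 to position 147, so its length is 147 − 100 + 1 = 48 bp.

48 bp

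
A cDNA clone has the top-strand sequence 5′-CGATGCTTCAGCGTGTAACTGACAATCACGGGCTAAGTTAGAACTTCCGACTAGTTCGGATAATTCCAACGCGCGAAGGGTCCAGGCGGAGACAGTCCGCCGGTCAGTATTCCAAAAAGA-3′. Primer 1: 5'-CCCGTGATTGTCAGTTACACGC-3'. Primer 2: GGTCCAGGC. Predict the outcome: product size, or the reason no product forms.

No product — the primers' 3' ends point away from each other.

Primer 1 (CCCGTGATTGTCAGTTACACGC) has reverse complement GCGTGTAACTGACAATCACGGG, which matches the top strand at positions 11–32; primer 1 anneals to the top strand there with its 3' end pointing upstream toward position 11.
Primer 2 (GGTCCAGGC) matches the top strand directly at positions 79–87; it anneals to the bottom strand with its 3' end pointing downstream toward position 87.
The 3' ends diverge (primer 1 extends toward position 1, primer 2 toward position 120), so the primers never converge on a shared product.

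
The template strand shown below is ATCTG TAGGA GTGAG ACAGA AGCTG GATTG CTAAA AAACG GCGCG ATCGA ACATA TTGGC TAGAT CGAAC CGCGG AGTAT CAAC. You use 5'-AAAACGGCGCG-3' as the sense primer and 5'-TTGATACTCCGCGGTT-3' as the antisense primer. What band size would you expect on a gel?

49 bp

Forward primer AAAACGGCGCG is found on the top strand at positions 35–45.
Taking the reverse complement of TTGATACTCCGCGGTT gives AACCGCGGAGTATCAA, found at positions 68–83 on the template; the primer anneals here to the top strand with its 3' end pointing upstream.
Amplicon spans positions 35–83: 49 bp.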